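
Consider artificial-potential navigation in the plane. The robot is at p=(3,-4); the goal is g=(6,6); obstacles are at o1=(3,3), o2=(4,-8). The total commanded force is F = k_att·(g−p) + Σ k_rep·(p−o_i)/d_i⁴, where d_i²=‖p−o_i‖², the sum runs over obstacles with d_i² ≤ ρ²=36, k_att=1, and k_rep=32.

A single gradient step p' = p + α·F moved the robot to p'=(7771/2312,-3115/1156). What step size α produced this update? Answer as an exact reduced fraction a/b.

α = 1/8

F_att = 1·(g−p) = 1·(3,10) = (3.0000,10.0000)
o1: d²=49 > ρ²=36 → inactive
o2: d²=17 ≤ ρ²=36; F_rep = 32·(-1,4)/17² = (-0.1107,0.4429)
F = F_att + ΣF_rep = (2.8893,10.4429)
Δp = p'−p = (0.3612,1.3054); α = Δx/Fx = (835/2312) / (835/289) = 1/8
check: Δy/Fy = (1509/1156) / (3018/289) = 1/8 ✓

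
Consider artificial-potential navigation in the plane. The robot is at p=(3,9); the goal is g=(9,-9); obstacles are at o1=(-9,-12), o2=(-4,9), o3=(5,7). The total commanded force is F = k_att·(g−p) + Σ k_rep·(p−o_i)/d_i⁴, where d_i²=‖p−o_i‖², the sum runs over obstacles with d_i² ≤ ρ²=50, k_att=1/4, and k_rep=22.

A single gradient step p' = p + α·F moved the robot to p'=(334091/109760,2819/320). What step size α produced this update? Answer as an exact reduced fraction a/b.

α = 1/20

F_att = 1/4·(g−p) = 1/4·(6,-18) = (1.5000,-4.5000)
o1: d²=585 > ρ²=50 → inactive
o2: d²=49 ≤ ρ²=50; F_rep = 22·(7,0)/49² = (0.0641,0.0000)
o3: d²=8 ≤ ρ²=50; F_rep = 22·(-2,2)/8² = (-0.6875,0.6875)
F = F_att + ΣF_rep = (0.8766,-3.8125)
Δp = p'−p = (0.0438,-0.1906); α = Δx/Fx = (4811/109760) / (4811/5488) = 1/20
check: Δy/Fy = (-61/320) / (-61/16) = 1/20 ✓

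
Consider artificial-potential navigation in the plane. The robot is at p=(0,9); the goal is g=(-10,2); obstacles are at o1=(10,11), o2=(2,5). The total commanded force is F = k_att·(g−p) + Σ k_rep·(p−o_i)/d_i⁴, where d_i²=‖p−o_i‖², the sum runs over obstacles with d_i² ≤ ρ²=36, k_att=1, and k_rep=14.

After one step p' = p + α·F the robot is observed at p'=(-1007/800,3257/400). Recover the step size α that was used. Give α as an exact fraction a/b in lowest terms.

F_att = 1·(g−p) = 1·(-10,-7) = (-10.0000,-7.0000)
o1: d²=104 > ρ²=36 → inactive
o2: d²=20 ≤ ρ²=36; F_rep = 14·(-2,4)/20² = (-0.0700,0.1400)
F = F_att + ΣF_rep = (-10.0700,-6.8600)
Δp = p'−p = (-1.2588,-0.8575); α = Δx/Fx = (-1007/800) / (-1007/100) = 1/8
check: Δy/Fy = (-343/400) / (-343/50) = 1/8 ✓

α = 1/8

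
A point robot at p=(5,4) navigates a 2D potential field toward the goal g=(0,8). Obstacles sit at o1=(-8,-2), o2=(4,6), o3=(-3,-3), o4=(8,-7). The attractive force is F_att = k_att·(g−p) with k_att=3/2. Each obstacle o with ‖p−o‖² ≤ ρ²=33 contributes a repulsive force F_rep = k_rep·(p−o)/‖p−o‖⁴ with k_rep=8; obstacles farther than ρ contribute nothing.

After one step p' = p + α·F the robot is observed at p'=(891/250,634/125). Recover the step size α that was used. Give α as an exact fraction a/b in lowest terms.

F_att = 3/2·(g−p) = 3/2·(-5,4) = (-7.5000,6.0000)
o1: d²=205 > ρ²=33 → inactive
o2: d²=5 ≤ ρ²=33; F_rep = 8·(1,-2)/5² = (0.3200,-0.6400)
o3: d²=113 > ρ²=33 → inactive
o4: d²=130 > ρ²=33 → inactive
F = F_att + ΣF_rep = (-7.1800,5.3600)
Δp = p'−p = (-1.4360,1.0720); α = Δx/Fx = (-359/250) / (-359/50) = 1/5
check: Δy/Fy = (134/125) / (134/25) = 1/5 ✓

α = 1/5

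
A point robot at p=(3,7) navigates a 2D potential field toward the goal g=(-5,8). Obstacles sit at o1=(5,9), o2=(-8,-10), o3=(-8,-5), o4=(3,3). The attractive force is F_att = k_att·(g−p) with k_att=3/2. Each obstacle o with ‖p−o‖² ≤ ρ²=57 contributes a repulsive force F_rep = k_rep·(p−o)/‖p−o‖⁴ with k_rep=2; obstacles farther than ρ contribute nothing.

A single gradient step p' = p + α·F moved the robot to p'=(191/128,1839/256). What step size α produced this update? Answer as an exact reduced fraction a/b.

α = 1/8

F_att = 3/2·(g−p) = 3/2·(-8,1) = (-12.0000,1.5000)
o1: d²=8 ≤ ρ²=57; F_rep = 2·(-2,-2)/8² = (-0.0625,-0.0625)
o2: d²=410 > ρ²=57 → inactive
o3: d²=265 > ρ²=57 → inactive
o4: d²=16 ≤ ρ²=57; F_rep = 2·(0,4)/16² = (0.0000,0.0312)
F = F_att + ΣF_rep = (-12.0625,1.4688)
Δp = p'−p = (-1.5078,0.1836); α = Δx/Fx = (-193/128) / (-193/16) = 1/8
check: Δy/Fy = (47/256) / (47/32) = 1/8 ✓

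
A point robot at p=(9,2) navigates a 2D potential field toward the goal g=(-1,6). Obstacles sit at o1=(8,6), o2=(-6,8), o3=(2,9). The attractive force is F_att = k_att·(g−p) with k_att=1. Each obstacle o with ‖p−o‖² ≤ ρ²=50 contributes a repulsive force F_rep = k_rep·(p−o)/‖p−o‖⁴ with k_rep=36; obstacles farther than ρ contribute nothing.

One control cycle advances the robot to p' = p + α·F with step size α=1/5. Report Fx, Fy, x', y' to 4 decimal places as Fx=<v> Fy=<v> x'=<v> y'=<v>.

F_att = 1·(g−p) = 1·(-10,4) = (-10.0000,4.0000)
o1: d²=17 ≤ ρ²=50; F_rep = 36·(1,-4)/17² = (0.1246,-0.4983)
o2: d²=261 > ρ²=50 → inactive
o3: d²=98 > ρ²=50 → inactive
F = F_att + ΣF_rep = (-9.8754,3.5017)
p' = p + 1/5·F = (7.0249,2.7003)

Fx=-9.8754 Fy=3.5017 x'=7.0249 y'=2.7003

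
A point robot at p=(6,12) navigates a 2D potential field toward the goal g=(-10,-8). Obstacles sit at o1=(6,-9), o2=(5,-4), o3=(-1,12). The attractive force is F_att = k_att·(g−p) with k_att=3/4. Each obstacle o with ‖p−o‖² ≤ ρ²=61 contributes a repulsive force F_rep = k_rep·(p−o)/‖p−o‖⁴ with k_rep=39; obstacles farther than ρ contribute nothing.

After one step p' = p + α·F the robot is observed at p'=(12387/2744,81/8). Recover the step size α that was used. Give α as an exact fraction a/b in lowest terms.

α = 1/8

F_att = 3/4·(g−p) = 3/4·(-16,-20) = (-12.0000,-15.0000)
o1: d²=441 > ρ²=61 → inactive
o2: d²=257 > ρ²=61 → inactive
o3: d²=49 ≤ ρ²=61; F_rep = 39·(7,0)/49² = (0.1137,0.0000)
F = F_att + ΣF_rep = (-11.8863,-15.0000)
Δp = p'−p = (-1.4858,-1.8750); α = Δx/Fx = (-4077/2744) / (-4077/343) = 1/8
check: Δy/Fy = (-15/8) / (-15) = 1/8 ✓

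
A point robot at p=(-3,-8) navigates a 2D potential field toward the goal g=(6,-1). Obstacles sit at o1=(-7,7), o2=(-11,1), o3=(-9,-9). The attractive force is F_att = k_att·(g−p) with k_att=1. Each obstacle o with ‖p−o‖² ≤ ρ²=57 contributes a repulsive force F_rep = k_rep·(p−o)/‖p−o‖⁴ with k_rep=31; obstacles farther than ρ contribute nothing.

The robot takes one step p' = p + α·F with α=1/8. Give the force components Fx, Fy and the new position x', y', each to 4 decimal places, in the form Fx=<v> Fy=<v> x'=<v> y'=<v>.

Fx=9.1359 Fy=7.0226 x'=-1.8580 y'=-7.1222

F_att = 1·(g−p) = 1·(9,7) = (9.0000,7.0000)
o1: d²=241 > ρ²=57 → inactive
o2: d²=145 > ρ²=57 → inactive
o3: d²=37 ≤ ρ²=57; F_rep = 31·(6,1)/37² = (0.1359,0.0226)
F = F_att + ΣF_rep = (9.1359,7.0226)
p' = p + 1/8·F = (-1.8580,-7.1222)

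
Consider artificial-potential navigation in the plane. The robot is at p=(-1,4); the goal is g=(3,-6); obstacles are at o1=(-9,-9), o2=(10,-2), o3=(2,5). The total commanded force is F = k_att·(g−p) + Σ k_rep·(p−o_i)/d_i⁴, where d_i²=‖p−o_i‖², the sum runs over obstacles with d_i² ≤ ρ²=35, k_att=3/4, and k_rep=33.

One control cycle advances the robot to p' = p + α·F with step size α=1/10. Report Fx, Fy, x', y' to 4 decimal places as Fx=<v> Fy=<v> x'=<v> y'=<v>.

F_att = 3/4·(g−p) = 3/4·(4,-10) = (3.0000,-7.5000)
o1: d²=233 > ρ²=35 → inactive
o2: d²=157 > ρ²=35 → inactive
o3: d²=10 ≤ ρ²=35; F_rep = 33·(-3,-1)/10² = (-0.9900,-0.3300)
F = F_att + ΣF_rep = (2.0100,-7.8300)
p' = p + 1/10·F = (-0.7990,3.2170)

Fx=2.0100 Fy=-7.8300 x'=-0.7990 y'=3.2170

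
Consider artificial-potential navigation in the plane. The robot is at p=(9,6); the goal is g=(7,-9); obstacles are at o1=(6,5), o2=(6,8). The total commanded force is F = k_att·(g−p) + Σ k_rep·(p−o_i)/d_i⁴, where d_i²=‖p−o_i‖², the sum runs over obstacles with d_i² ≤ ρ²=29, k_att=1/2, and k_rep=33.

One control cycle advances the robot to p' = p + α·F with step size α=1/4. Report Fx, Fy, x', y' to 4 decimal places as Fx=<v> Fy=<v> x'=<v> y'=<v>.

Fx=0.5758 Fy=-7.5605 x'=9.1439 y'=4.1099

F_att = 1/2·(g−p) = 1/2·(-2,-15) = (-1.0000,-7.5000)
o1: d²=10 ≤ ρ²=29; F_rep = 33·(3,1)/10² = (0.9900,0.3300)
o2: d²=13 ≤ ρ²=29; F_rep = 33·(3,-2)/13² = (0.5858,-0.3905)
F = F_att + ΣF_rep = (0.5758,-7.5605)
p' = p + 1/4·F = (9.1439,4.1099)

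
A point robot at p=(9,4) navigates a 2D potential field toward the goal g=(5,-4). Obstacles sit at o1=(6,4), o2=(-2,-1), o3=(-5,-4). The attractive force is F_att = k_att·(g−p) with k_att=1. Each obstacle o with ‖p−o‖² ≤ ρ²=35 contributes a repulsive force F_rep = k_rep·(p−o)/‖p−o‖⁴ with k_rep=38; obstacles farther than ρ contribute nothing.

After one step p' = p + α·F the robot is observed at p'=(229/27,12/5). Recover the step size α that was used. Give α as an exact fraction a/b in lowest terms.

F_att = 1·(g−p) = 1·(-4,-8) = (-4.0000,-8.0000)
o1: d²=9 ≤ ρ²=35; F_rep = 38·(3,0)/9² = (1.4074,0.0000)
o2: d²=146 > ρ²=35 → inactive
o3: d²=260 > ρ²=35 → inactive
F = F_att + ΣF_rep = (-2.5926,-8.0000)
Δp = p'−p = (-0.5185,-1.6000); α = Δx/Fx = (-14/27) / (-70/27) = 1/5
check: Δy/Fy = (-8/5) / (-8) = 1/5 ✓

α = 1/5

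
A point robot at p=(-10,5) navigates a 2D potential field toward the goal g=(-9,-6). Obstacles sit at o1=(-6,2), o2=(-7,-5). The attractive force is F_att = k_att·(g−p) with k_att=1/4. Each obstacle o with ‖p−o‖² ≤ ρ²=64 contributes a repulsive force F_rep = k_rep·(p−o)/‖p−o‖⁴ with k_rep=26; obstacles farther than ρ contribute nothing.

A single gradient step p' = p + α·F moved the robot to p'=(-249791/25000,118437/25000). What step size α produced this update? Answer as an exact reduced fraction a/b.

α = 1/10

F_att = 1/4·(g−p) = 1/4·(1,-11) = (0.2500,-2.7500)
o1: d²=25 ≤ ρ²=64; F_rep = 26·(-4,3)/25² = (-0.1664,0.1248)
o2: d²=109 > ρ²=64 → inactive
F = F_att + ΣF_rep = (0.0836,-2.6252)
Δp = p'−p = (0.0084,-0.2625); α = Δx/Fx = (209/25000) / (209/2500) = 1/10
check: Δy/Fy = (-6563/25000) / (-6563/2500) = 1/10 ✓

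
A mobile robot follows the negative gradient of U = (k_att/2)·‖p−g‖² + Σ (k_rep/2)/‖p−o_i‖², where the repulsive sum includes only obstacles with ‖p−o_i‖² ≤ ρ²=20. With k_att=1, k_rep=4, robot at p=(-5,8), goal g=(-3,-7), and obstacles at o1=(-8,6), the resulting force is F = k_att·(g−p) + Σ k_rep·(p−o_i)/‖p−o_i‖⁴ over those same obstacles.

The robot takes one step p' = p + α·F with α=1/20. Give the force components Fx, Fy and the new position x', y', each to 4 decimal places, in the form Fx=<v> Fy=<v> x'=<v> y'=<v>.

F_att = 1·(g−p) = 1·(2,-15) = (2.0000,-15.0000)
o1: d²=13 ≤ ρ²=20; F_rep = 4·(3,2)/13² = (0.0710,0.0473)
F = F_att + ΣF_rep = (2.0710,-14.9527)
p' = p + 1/20·F = (-4.8964,7.2524)

Fx=2.0710 Fy=-14.9527 x'=-4.8964 y'=7.2524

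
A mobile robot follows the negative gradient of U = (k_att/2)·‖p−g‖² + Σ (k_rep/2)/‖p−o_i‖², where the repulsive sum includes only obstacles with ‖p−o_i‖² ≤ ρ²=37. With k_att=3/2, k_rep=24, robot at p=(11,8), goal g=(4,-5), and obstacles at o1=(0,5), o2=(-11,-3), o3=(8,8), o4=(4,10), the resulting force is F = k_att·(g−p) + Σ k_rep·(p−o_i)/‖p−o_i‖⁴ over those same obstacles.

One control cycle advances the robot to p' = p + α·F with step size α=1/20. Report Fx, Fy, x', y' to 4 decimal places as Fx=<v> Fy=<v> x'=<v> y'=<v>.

F_att = 3/2·(g−p) = 3/2·(-7,-13) = (-10.5000,-19.5000)
o1: d²=130 > ρ²=37 → inactive
o2: d²=605 > ρ²=37 → inactive
o3: d²=9 ≤ ρ²=37; F_rep = 24·(3,0)/9² = (0.8889,0.0000)
o4: d²=53 > ρ²=37 → inactive
F = F_att + ΣF_rep = (-9.6111,-19.5000)
p' = p + 1/20·F = (10.5194,7.0250)

Fx=-9.6111 Fy=-19.5000 x'=10.5194 y'=7.0250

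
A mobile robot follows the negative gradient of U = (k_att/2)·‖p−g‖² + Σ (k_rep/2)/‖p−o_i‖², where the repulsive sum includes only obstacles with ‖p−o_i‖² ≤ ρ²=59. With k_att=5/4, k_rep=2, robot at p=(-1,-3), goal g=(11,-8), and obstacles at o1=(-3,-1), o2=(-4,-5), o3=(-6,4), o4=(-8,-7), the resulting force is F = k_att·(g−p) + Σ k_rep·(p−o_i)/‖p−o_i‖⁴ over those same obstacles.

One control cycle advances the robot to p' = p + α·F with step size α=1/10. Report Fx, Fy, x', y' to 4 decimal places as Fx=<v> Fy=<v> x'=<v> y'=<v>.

Fx=15.0980 Fy=-6.2888 x'=0.5098 y'=-3.6289

F_att = 5/4·(g−p) = 5/4·(12,-5) = (15.0000,-6.2500)
o1: d²=8 ≤ ρ²=59; F_rep = 2·(2,-2)/8² = (0.0625,-0.0625)
o2: d²=13 ≤ ρ²=59; F_rep = 2·(3,2)/13² = (0.0355,0.0237)
o3: d²=74 > ρ²=59 → inactive
o4: d²=65 > ρ²=59 → inactive
F = F_att + ΣF_rep = (15.0980,-6.2888)
p' = p + 1/10·F = (0.5098,-3.6289)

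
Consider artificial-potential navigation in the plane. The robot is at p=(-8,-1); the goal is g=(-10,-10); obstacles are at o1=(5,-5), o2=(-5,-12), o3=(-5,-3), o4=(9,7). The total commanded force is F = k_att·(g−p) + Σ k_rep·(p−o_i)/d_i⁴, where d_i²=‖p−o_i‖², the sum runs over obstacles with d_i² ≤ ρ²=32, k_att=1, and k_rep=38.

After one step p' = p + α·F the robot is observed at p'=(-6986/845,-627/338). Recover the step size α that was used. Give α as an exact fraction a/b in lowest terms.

α = 1/10

F_att = 1·(g−p) = 1·(-2,-9) = (-2.0000,-9.0000)
o1: d²=185 > ρ²=32 → inactive
o2: d²=130 > ρ²=32 → inactive
o3: d²=13 ≤ ρ²=32; F_rep = 38·(-3,2)/13² = (-0.6746,0.4497)
o4: d²=353 > ρ²=32 → inactive
F = F_att + ΣF_rep = (-2.6746,-8.5503)
Δp = p'−p = (-0.2675,-0.8550); α = Δx/Fx = (-226/845) / (-452/169) = 1/10
check: Δy/Fy = (-289/338) / (-1445/169) = 1/10 ✓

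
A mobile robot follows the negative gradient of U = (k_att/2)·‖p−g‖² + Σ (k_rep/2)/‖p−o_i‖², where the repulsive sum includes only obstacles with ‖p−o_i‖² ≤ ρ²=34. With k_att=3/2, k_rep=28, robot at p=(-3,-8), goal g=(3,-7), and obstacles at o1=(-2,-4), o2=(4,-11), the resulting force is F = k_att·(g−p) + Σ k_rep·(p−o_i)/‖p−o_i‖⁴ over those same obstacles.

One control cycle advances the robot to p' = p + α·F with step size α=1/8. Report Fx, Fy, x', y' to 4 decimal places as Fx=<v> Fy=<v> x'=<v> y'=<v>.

F_att = 3/2·(g−p) = 3/2·(6,1) = (9.0000,1.5000)
o1: d²=17 ≤ ρ²=34; F_rep = 28·(-1,-4)/17² = (-0.0969,-0.3875)
o2: d²=58 > ρ²=34 → inactive
F = F_att + ΣF_rep = (8.9031,1.1125)
p' = p + 1/8·F = (-1.8871,-7.8609)

Fx=8.9031 Fy=1.1125 x'=-1.8871 y'=-7.8609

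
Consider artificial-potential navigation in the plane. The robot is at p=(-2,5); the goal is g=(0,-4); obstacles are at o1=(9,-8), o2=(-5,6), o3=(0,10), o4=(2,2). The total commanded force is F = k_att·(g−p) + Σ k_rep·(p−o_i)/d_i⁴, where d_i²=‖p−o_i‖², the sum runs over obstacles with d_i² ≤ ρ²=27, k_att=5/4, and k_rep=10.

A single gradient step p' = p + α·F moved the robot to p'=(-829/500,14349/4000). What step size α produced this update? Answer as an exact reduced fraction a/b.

F_att = 5/4·(g−p) = 5/4·(2,-9) = (2.5000,-11.2500)
o1: d²=290 > ρ²=27 → inactive
o2: d²=10 ≤ ρ²=27; F_rep = 10·(3,-1)/10² = (0.3000,-0.1000)
o3: d²=29 > ρ²=27 → inactive
o4: d²=25 ≤ ρ²=27; F_rep = 10·(-4,3)/25² = (-0.0640,0.0480)
F = F_att + ΣF_rep = (2.7360,-11.3020)
Δp = p'−p = (0.3420,-1.4127); α = Δx/Fx = (171/500) / (342/125) = 1/8
check: Δy/Fy = (-5651/4000) / (-5651/500) = 1/8 ✓

α = 1/8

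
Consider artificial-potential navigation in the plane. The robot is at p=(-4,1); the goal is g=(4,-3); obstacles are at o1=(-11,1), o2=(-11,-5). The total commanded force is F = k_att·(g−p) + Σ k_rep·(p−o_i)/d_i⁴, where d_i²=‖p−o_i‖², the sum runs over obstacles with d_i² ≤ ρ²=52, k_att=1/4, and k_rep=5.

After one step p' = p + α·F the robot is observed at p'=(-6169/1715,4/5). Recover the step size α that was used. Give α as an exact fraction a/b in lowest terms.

α = 1/5

F_att = 1/4·(g−p) = 1/4·(8,-4) = (2.0000,-1.0000)
o1: d²=49 ≤ ρ²=52; F_rep = 5·(7,0)/49² = (0.0146,0.0000)
o2: d²=85 > ρ²=52 → inactive
F = F_att + ΣF_rep = (2.0146,-1.0000)
Δp = p'−p = (0.4029,-0.2000); α = Δx/Fx = (691/1715) / (691/343) = 1/5
check: Δy/Fy = (-1/5) / (-1) = 1/5 ✓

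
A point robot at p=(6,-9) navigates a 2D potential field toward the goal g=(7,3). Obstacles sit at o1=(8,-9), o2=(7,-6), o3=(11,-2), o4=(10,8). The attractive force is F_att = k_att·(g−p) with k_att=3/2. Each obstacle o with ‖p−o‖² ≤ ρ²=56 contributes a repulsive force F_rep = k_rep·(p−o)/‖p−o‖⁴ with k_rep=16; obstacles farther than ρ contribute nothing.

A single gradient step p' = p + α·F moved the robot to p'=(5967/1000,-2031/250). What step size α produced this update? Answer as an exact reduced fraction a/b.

α = 1/20

F_att = 3/2·(g−p) = 3/2·(1,12) = (1.5000,18.0000)
o1: d²=4 ≤ ρ²=56; F_rep = 16·(-2,0)/4² = (-2.0000,0.0000)
o2: d²=10 ≤ ρ²=56; F_rep = 16·(-1,-3)/10² = (-0.1600,-0.4800)
o3: d²=74 > ρ²=56 → inactive
o4: d²=305 > ρ²=56 → inactive
F = F_att + ΣF_rep = (-0.6600,17.5200)
Δp = p'−p = (-0.0330,0.8760); α = Δx/Fx = (-33/1000) / (-33/50) = 1/20
check: Δy/Fy = (219/250) / (438/25) = 1/20 ✓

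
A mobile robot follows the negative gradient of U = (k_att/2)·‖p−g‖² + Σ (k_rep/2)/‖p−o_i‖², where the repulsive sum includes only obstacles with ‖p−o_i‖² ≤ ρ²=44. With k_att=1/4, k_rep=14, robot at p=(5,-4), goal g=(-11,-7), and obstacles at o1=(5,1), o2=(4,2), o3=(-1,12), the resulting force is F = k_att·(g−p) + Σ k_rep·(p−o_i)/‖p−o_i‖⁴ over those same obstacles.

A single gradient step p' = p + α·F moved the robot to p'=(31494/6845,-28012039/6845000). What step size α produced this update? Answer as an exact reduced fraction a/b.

α = 1/10

F_att = 1/4·(g−p) = 1/4·(-16,-3) = (-4.0000,-0.7500)
o1: d²=25 ≤ ρ²=44; F_rep = 14·(0,-5)/25² = (0.0000,-0.1120)
o2: d²=37 ≤ ρ²=44; F_rep = 14·(1,-6)/37² = (0.0102,-0.0614)
o3: d²=292 > ρ²=44 → inactive
F = F_att + ΣF_rep = (-3.9898,-0.9234)
Δp = p'−p = (-0.3990,-0.0923); α = Δx/Fx = (-2731/6845) / (-5462/1369) = 1/10
check: Δy/Fy = (-632039/6845000) / (-632039/684500) = 1/10 ✓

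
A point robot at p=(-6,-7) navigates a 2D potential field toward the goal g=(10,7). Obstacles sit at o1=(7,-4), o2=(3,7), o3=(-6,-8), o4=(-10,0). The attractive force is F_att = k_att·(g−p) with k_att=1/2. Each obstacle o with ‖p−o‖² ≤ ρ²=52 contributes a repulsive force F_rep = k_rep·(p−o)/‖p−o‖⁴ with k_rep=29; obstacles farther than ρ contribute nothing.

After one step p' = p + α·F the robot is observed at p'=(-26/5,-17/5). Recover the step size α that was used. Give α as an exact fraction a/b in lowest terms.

F_att = 1/2·(g−p) = 1/2·(16,14) = (8.0000,7.0000)
o1: d²=178 > ρ²=52 → inactive
o2: d²=277 > ρ²=52 → inactive
o3: d²=1 ≤ ρ²=52; F_rep = 29·(0,1)/1² = (0.0000,29.0000)
o4: d²=65 > ρ²=52 → inactive
F = F_att + ΣF_rep = (8.0000,36.0000)
Δp = p'−p = (0.8000,3.6000); α = Δx/Fx = (4/5) / (8) = 1/10
check: Δy/Fy = (18/5) / (36) = 1/10 ✓

α = 1/10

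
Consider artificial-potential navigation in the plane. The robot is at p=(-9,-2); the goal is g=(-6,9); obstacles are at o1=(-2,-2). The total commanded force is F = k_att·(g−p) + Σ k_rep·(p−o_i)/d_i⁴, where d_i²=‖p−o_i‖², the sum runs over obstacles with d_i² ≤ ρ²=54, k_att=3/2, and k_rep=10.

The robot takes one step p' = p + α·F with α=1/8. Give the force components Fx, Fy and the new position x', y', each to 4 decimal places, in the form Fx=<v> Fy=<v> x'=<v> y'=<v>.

F_att = 3/2·(g−p) = 3/2·(3,11) = (4.5000,16.5000)
o1: d²=49 ≤ ρ²=54; F_rep = 10·(-7,0)/49² = (-0.0292,0.0000)
F = F_att + ΣF_rep = (4.4708,16.5000)
p' = p + 1/8·F = (-8.4411,0.0625)

Fx=4.4708 Fy=16.5000 x'=-8.4411 y'=0.0625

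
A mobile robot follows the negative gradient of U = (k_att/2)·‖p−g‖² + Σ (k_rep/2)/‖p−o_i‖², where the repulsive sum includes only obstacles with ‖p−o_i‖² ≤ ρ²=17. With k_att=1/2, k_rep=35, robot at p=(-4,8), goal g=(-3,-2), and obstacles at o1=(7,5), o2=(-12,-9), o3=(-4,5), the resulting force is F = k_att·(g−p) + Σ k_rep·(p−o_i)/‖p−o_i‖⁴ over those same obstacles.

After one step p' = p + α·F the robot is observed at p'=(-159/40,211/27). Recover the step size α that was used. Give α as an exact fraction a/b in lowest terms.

α = 1/20

F_att = 1/2·(g−p) = 1/2·(1,-10) = (0.5000,-5.0000)
o1: d²=130 > ρ²=17 → inactive
o2: d²=353 > ρ²=17 → inactive
o3: d²=9 ≤ ρ²=17; F_rep = 35·(0,3)/9² = (0.0000,1.2963)
F = F_att + ΣF_rep = (0.5000,-3.7037)
Δp = p'−p = (0.0250,-0.1852); α = Δx/Fx = (1/40) / (1/2) = 1/20
check: Δy/Fy = (-5/27) / (-100/27) = 1/20 ✓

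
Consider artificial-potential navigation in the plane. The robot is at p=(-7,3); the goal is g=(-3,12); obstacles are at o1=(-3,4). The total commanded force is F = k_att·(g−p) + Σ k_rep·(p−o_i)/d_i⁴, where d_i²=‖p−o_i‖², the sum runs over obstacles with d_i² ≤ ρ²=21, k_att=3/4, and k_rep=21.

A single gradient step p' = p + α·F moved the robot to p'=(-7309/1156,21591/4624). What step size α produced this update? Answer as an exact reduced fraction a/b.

F_att = 3/4·(g−p) = 3/4·(4,9) = (3.0000,6.7500)
o1: d²=17 ≤ ρ²=21; F_rep = 21·(-4,-1)/17² = (-0.2907,-0.0727)
F = F_att + ΣF_rep = (2.7093,6.6773)
Δp = p'−p = (0.6773,1.6693); α = Δx/Fx = (783/1156) / (783/289) = 1/4
check: Δy/Fy = (7719/4624) / (7719/1156) = 1/4 ✓

α = 1/4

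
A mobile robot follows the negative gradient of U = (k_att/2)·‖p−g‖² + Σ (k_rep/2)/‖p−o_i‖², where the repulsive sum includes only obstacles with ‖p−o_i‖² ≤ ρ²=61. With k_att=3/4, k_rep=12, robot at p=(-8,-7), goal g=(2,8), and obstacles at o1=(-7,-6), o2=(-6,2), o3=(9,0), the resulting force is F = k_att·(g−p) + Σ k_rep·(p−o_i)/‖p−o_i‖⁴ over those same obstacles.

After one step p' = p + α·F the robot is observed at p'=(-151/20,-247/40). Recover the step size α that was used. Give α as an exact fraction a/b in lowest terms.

α = 1/10

F_att = 3/4·(g−p) = 3/4·(10,15) = (7.5000,11.2500)
o1: d²=2 ≤ ρ²=61; F_rep = 12·(-1,-1)/2² = (-3.0000,-3.0000)
o2: d²=85 > ρ²=61 → inactive
o3: d²=338 > ρ²=61 → inactive
F = F_att + ΣF_rep = (4.5000,8.2500)
Δp = p'−p = (0.4500,0.8250); α = Δx/Fx = (9/20) / (9/2) = 1/10
check: Δy/Fy = (33/40) / (33/4) = 1/10 ✓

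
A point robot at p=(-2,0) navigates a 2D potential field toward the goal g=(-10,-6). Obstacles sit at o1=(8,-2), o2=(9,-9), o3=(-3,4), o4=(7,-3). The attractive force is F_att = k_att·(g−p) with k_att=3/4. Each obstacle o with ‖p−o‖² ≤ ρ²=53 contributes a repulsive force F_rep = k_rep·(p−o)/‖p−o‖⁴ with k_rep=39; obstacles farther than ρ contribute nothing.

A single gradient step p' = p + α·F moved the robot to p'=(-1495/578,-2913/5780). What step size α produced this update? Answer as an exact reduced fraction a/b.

α = 1/10

F_att = 3/4·(g−p) = 3/4·(-8,-6) = (-6.0000,-4.5000)
o1: d²=104 > ρ²=53 → inactive
o2: d²=202 > ρ²=53 → inactive
o3: d²=17 ≤ ρ²=53; F_rep = 39·(1,-4)/17² = (0.1349,-0.5398)
o4: d²=90 > ρ²=53 → inactive
F = F_att + ΣF_rep = (-5.8651,-5.0398)
Δp = p'−p = (-0.5865,-0.5040); α = Δx/Fx = (-339/578) / (-1695/289) = 1/10
check: Δy/Fy = (-2913/5780) / (-2913/578) = 1/10 ✓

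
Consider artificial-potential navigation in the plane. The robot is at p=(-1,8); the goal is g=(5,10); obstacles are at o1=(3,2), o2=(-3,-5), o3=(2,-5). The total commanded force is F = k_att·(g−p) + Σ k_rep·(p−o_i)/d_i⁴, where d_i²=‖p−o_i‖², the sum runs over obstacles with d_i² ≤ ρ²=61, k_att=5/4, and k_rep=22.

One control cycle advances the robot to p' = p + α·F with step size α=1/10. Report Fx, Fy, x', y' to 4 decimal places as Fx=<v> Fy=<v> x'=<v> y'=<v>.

Fx=7.4675 Fy=2.5488 x'=-0.2533 y'=8.2549

F_att = 5/4·(g−p) = 5/4·(6,2) = (7.5000,2.5000)
o1: d²=52 ≤ ρ²=61; F_rep = 22·(-4,6)/52² = (-0.0325,0.0488)
o2: d²=173 > ρ²=61 → inactive
o3: d²=178 > ρ²=61 → inactive
F = F_att + ΣF_rep = (7.4675,2.5488)
p' = p + 1/10·F = (-0.2533,8.2549)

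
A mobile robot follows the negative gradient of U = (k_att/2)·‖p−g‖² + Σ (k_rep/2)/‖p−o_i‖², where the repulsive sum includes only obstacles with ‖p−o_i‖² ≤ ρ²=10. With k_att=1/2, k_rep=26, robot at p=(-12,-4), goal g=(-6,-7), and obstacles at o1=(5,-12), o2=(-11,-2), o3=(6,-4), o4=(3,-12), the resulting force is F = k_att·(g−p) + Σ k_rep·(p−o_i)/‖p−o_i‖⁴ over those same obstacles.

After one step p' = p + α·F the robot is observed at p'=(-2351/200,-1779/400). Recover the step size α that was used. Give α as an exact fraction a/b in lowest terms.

α = 1/8

F_att = 1/2·(g−p) = 1/2·(6,-3) = (3.0000,-1.5000)
o1: d²=353 > ρ²=10 → inactive
o2: d²=5 ≤ ρ²=10; F_rep = 26·(-1,-2)/5² = (-1.0400,-2.0800)
o3: d²=324 > ρ²=10 → inactive
o4: d²=289 > ρ²=10 → inactive
F = F_att + ΣF_rep = (1.9600,-3.5800)
Δp = p'−p = (0.2450,-0.4475); α = Δx/Fx = (49/200) / (49/25) = 1/8
check: Δy/Fy = (-179/400) / (-179/50) = 1/8 ✓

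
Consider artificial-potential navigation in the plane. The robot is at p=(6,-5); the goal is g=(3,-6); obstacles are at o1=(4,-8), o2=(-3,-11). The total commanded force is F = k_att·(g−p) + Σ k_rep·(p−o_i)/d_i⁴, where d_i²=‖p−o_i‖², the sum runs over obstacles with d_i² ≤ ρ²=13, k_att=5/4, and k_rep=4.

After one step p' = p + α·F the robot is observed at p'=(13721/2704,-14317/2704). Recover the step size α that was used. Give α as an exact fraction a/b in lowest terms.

α = 1/4

F_att = 5/4·(g−p) = 5/4·(-3,-1) = (-3.7500,-1.2500)
o1: d²=13 ≤ ρ²=13; F_rep = 4·(2,3)/13² = (0.0473,0.0710)
o2: d²=117 > ρ²=13 → inactive
F = F_att + ΣF_rep = (-3.7027,-1.1790)
Δp = p'−p = (-0.9257,-0.2947); α = Δx/Fx = (-2503/2704) / (-2503/676) = 1/4
check: Δy/Fy = (-797/2704) / (-797/676) = 1/4 ✓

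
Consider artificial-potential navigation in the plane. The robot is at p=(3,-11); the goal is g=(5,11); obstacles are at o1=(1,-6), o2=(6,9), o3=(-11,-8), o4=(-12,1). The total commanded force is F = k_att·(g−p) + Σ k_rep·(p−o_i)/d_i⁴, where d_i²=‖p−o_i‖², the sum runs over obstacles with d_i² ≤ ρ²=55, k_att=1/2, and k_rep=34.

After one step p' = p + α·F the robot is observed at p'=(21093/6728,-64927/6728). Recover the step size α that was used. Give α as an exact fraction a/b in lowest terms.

α = 1/8

F_att = 1/2·(g−p) = 1/2·(2,22) = (1.0000,11.0000)
o1: d²=29 ≤ ρ²=55; F_rep = 34·(2,-5)/29² = (0.0809,-0.2021)
o2: d²=409 > ρ²=55 → inactive
o3: d²=205 > ρ²=55 → inactive
o4: d²=369 > ρ²=55 → inactive
F = F_att + ΣF_rep = (1.0809,10.7979)
Δp = p'−p = (0.1351,1.3497); α = Δx/Fx = (909/6728) / (909/841) = 1/8
check: Δy/Fy = (9081/6728) / (9081/841) = 1/8 ✓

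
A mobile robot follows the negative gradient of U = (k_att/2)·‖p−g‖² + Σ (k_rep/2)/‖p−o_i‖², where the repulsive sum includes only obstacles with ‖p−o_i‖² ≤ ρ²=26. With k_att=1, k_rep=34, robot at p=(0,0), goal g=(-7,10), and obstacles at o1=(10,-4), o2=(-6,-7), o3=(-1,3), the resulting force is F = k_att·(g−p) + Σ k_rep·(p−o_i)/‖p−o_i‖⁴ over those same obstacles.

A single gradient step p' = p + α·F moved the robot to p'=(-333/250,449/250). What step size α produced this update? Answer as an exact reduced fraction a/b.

F_att = 1·(g−p) = 1·(-7,10) = (-7.0000,10.0000)
o1: d²=116 > ρ²=26 → inactive
o2: d²=85 > ρ²=26 → inactive
o3: d²=10 ≤ ρ²=26; F_rep = 34·(1,-3)/10² = (0.3400,-1.0200)
F = F_att + ΣF_rep = (-6.6600,8.9800)
Δp = p'−p = (-1.3320,1.7960); α = Δx/Fx = (-333/250) / (-333/50) = 1/5
check: Δy/Fy = (449/250) / (449/50) = 1/5 ✓

α = 1/5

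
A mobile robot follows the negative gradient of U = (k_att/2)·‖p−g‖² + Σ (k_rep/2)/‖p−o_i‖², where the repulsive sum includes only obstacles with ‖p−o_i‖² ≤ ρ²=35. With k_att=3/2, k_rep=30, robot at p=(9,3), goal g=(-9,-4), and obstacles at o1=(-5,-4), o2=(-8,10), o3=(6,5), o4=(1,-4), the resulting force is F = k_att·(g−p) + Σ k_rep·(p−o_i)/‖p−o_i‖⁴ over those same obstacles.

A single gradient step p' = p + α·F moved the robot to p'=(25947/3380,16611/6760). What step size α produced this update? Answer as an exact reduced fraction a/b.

α = 1/20

F_att = 3/2·(g−p) = 3/2·(-18,-7) = (-27.0000,-10.5000)
o1: d²=245 > ρ²=35 → inactive
o2: d²=338 > ρ²=35 → inactive
o3: d²=13 ≤ ρ²=35; F_rep = 30·(3,-2)/13² = (0.5325,-0.3550)
o4: d²=113 > ρ²=35 → inactive
F = F_att + ΣF_rep = (-26.4675,-10.8550)
Δp = p'−p = (-1.3234,-0.5428); α = Δx/Fx = (-4473/3380) / (-4473/169) = 1/20
check: Δy/Fy = (-3669/6760) / (-3669/338) = 1/20 ✓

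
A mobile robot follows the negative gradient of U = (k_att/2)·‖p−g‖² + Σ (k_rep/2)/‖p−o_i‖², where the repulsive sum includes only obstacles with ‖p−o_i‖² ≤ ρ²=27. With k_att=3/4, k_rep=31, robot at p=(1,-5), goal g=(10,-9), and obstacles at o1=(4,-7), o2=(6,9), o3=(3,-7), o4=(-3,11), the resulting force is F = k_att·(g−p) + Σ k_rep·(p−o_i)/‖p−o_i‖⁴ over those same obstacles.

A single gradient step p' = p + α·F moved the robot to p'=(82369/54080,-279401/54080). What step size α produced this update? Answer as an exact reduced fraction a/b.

α = 1/10

F_att = 3/4·(g−p) = 3/4·(9,-4) = (6.7500,-3.0000)
o1: d²=13 ≤ ρ²=27; F_rep = 31·(-3,2)/13² = (-0.5503,0.3669)
o2: d²=221 > ρ²=27 → inactive
o3: d²=8 ≤ ρ²=27; F_rep = 31·(-2,2)/8² = (-0.9688,0.9688)
o4: d²=272 > ρ²=27 → inactive
F = F_att + ΣF_rep = (5.2310,-1.6644)
Δp = p'−p = (0.5231,-0.1664); α = Δx/Fx = (28289/54080) / (28289/5408) = 1/10
check: Δy/Fy = (-9001/54080) / (-9001/5408) = 1/10 ✓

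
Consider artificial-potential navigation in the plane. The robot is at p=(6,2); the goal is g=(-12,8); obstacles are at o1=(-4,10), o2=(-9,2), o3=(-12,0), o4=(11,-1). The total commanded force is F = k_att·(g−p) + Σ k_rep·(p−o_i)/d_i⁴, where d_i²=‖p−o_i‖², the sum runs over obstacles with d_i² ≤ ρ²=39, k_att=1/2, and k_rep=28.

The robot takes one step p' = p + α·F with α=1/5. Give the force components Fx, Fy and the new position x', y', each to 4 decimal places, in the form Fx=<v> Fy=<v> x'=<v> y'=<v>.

Fx=-9.1211 Fy=3.0727 x'=4.1758 y'=2.6145

F_att = 1/2·(g−p) = 1/2·(-18,6) = (-9.0000,3.0000)
o1: d²=164 > ρ²=39 → inactive
o2: d²=225 > ρ²=39 → inactive
o3: d²=328 > ρ²=39 → inactive
o4: d²=34 ≤ ρ²=39; F_rep = 28·(-5,3)/34² = (-0.1211,0.0727)
F = F_att + ΣF_rep = (-9.1211,3.0727)
p' = p + 1/5·F = (4.1758,2.6145)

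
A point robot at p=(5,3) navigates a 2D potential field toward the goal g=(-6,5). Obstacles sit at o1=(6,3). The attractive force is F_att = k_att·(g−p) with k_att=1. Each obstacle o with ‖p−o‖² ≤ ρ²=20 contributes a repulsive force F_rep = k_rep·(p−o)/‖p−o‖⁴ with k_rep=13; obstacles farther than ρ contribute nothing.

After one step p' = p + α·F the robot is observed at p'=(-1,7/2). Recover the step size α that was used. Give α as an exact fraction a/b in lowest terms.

α = 1/4

F_att = 1·(g−p) = 1·(-11,2) = (-11.0000,2.0000)
o1: d²=1 ≤ ρ²=20; F_rep = 13·(-1,0)/1² = (-13.0000,0.0000)
F = F_att + ΣF_rep = (-24.0000,2.0000)
Δp = p'−p = (-6.0000,0.5000); α = Δx/Fx = (-6) / (-24) = 1/4
check: Δy/Fy = (1/2) / (2) = 1/4 ✓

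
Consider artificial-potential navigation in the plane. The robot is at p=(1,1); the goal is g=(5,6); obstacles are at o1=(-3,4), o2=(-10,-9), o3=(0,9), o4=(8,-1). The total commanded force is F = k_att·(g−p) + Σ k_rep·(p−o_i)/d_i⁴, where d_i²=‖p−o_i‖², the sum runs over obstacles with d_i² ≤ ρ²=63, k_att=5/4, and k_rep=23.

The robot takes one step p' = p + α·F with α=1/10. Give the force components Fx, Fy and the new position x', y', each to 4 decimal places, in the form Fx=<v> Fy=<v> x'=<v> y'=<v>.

F_att = 5/4·(g−p) = 5/4·(4,5) = (5.0000,6.2500)
o1: d²=25 ≤ ρ²=63; F_rep = 23·(4,-3)/25² = (0.1472,-0.1104)
o2: d²=221 > ρ²=63 → inactive
o3: d²=65 > ρ²=63 → inactive
o4: d²=53 ≤ ρ²=63; F_rep = 23·(-7,2)/53² = (-0.0573,0.0164)
F = F_att + ΣF_rep = (5.0899,6.1560)
p' = p + 1/10·F = (1.5090,1.6156)

Fx=5.0899 Fy=6.1560 x'=1.5090 y'=1.6156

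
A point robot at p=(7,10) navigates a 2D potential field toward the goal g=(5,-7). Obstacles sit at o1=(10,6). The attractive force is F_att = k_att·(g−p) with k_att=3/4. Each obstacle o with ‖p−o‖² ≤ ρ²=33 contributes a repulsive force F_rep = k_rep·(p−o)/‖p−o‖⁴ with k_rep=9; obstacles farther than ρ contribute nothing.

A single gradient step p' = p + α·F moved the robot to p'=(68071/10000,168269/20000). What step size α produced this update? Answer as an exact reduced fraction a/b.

F_att = 3/4·(g−p) = 3/4·(-2,-17) = (-1.5000,-12.7500)
o1: d²=25 ≤ ρ²=33; F_rep = 9·(-3,4)/25² = (-0.0432,0.0576)
F = F_att + ΣF_rep = (-1.5432,-12.6924)
Δp = p'−p = (-0.1929,-1.5865); α = Δx/Fx = (-1929/10000) / (-1929/1250) = 1/8
check: Δy/Fy = (-31731/20000) / (-31731/2500) = 1/8 ✓

α = 1/8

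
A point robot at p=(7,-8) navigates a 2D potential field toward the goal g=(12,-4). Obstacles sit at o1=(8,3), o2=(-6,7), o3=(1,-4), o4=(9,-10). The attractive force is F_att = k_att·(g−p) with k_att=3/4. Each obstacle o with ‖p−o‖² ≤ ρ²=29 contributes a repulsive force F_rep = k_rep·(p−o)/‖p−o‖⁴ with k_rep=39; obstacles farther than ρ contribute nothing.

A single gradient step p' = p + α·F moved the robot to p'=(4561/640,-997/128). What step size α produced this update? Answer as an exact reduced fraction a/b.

α = 1/20

F_att = 3/4·(g−p) = 3/4·(5,4) = (3.7500,3.0000)
o1: d²=122 > ρ²=29 → inactive
o2: d²=394 > ρ²=29 → inactive
o3: d²=52 > ρ²=29 → inactive
o4: d²=8 ≤ ρ²=29; F_rep = 39·(-2,2)/8² = (-1.2188,1.2188)
F = F_att + ΣF_rep = (2.5312,4.2188)
Δp = p'−p = (0.1266,0.2109); α = Δx/Fx = (81/640) / (81/32) = 1/20
check: Δy/Fy = (27/128) / (135/32) = 1/20 ✓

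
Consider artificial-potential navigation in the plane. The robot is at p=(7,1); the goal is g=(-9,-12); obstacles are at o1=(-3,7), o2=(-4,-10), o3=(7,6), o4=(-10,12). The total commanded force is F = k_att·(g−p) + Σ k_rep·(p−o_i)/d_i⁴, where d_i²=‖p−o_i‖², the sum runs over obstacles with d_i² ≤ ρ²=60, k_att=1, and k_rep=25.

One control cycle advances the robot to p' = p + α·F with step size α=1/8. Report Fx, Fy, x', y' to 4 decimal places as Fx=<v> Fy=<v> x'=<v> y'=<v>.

F_att = 1·(g−p) = 1·(-16,-13) = (-16.0000,-13.0000)
o1: d²=136 > ρ²=60 → inactive
o2: d²=242 > ρ²=60 → inactive
o3: d²=25 ≤ ρ²=60; F_rep = 25·(0,-5)/25² = (0.0000,-0.2000)
o4: d²=410 > ρ²=60 → inactive
F = F_att + ΣF_rep = (-16.0000,-13.2000)
p' = p + 1/8·F = (5.0000,-0.6500)

Fx=-16.0000 Fy=-13.2000 x'=5.0000 y'=-0.6500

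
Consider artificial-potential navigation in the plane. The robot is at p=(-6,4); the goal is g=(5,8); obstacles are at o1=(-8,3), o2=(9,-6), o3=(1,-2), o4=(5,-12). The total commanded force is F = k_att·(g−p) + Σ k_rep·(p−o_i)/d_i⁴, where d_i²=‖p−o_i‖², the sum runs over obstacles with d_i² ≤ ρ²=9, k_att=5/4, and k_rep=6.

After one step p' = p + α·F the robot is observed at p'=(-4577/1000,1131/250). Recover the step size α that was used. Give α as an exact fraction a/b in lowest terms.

α = 1/10

F_att = 5/4·(g−p) = 5/4·(11,4) = (13.7500,5.0000)
o1: d²=5 ≤ ρ²=9; F_rep = 6·(2,1)/5² = (0.4800,0.2400)
o2: d²=325 > ρ²=9 → inactive
o3: d²=85 > ρ²=9 → inactive
o4: d²=377 > ρ²=9 → inactive
F = F_att + ΣF_rep = (14.2300,5.2400)
Δp = p'−p = (1.4230,0.5240); α = Δx/Fx = (1423/1000) / (1423/100) = 1/10
check: Δy/Fy = (131/250) / (131/25) = 1/10 ✓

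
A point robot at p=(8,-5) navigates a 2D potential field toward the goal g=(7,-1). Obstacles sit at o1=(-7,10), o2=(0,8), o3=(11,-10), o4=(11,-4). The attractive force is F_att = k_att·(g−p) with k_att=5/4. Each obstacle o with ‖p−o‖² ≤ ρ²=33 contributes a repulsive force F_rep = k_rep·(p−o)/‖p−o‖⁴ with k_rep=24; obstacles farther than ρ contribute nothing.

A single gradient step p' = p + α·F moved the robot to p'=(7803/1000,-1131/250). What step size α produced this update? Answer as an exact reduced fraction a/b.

α = 1/10

F_att = 5/4·(g−p) = 5/4·(-1,4) = (-1.2500,5.0000)
o1: d²=450 > ρ²=33 → inactive
o2: d²=233 > ρ²=33 → inactive
o3: d²=34 > ρ²=33 → inactive
o4: d²=10 ≤ ρ²=33; F_rep = 24·(-3,-1)/10² = (-0.7200,-0.2400)
F = F_att + ΣF_rep = (-1.9700,4.7600)
Δp = p'−p = (-0.1970,0.4760); α = Δx/Fx = (-197/1000) / (-197/100) = 1/10
check: Δy/Fy = (119/250) / (119/25) = 1/10 ✓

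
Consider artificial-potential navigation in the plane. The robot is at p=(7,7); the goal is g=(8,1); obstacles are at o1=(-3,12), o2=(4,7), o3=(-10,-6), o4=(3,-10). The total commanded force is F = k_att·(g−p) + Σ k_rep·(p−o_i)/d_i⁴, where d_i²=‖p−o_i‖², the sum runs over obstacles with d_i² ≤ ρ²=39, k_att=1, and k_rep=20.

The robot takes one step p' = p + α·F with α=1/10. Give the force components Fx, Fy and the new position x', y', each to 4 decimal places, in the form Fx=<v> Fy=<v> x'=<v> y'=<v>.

F_att = 1·(g−p) = 1·(1,-6) = (1.0000,-6.0000)
o1: d²=125 > ρ²=39 → inactive
o2: d²=9 ≤ ρ²=39; F_rep = 20·(3,0)/9² = (0.7407,0.0000)
o3: d²=458 > ρ²=39 → inactive
o4: d²=305 > ρ²=39 → inactive
F = F_att + ΣF_rep = (1.7407,-6.0000)
p' = p + 1/10·F = (7.1741,6.4000)

Fx=1.7407 Fy=-6.0000 x'=7.1741 y'=6.4000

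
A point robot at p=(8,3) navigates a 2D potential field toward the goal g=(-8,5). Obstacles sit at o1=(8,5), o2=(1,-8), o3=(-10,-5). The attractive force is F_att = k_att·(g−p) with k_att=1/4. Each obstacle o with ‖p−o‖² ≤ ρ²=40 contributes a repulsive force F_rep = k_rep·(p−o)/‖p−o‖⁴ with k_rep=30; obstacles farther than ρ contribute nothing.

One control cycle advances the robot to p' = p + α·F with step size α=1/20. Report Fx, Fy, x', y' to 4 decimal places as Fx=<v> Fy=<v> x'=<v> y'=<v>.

Fx=-4.0000 Fy=-3.2500 x'=7.8000 y'=2.8375

F_att = 1/4·(g−p) = 1/4·(-16,2) = (-4.0000,0.5000)
o1: d²=4 ≤ ρ²=40; F_rep = 30·(0,-2)/4² = (0.0000,-3.7500)
o2: d²=170 > ρ²=40 → inactive
o3: d²=388 > ρ²=40 → inactive
F = F_att + ΣF_rep = (-4.0000,-3.2500)
p' = p + 1/20·F = (7.8000,2.8375)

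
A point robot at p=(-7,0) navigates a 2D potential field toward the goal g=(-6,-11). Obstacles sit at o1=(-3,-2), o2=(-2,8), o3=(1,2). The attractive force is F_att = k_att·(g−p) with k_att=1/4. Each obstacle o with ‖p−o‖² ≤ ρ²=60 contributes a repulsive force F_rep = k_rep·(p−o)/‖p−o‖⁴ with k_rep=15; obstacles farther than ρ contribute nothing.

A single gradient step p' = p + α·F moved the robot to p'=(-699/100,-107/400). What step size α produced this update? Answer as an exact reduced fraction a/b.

F_att = 1/4·(g−p) = 1/4·(1,-11) = (0.2500,-2.7500)
o1: d²=20 ≤ ρ²=60; F_rep = 15·(-4,2)/20² = (-0.1500,0.0750)
o2: d²=89 > ρ²=60 → inactive
o3: d²=68 > ρ²=60 → inactive
F = F_att + ΣF_rep = (0.1000,-2.6750)
Δp = p'−p = (0.0100,-0.2675); α = Δx/Fx = (1/100) / (1/10) = 1/10
check: Δy/Fy = (-107/400) / (-107/40) = 1/10 ✓

α = 1/10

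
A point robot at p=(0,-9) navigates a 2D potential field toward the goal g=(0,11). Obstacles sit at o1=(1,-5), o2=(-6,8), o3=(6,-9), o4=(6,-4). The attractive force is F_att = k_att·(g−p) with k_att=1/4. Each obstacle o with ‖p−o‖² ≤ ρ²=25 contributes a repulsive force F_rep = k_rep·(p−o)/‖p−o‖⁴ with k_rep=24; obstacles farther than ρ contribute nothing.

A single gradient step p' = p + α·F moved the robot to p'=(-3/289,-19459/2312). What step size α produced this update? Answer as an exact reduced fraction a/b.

F_att = 1/4·(g−p) = 1/4·(0,20) = (0.0000,5.0000)
o1: d²=17 ≤ ρ²=25; F_rep = 24·(-1,-4)/17² = (-0.0830,-0.3322)
o2: d²=325 > ρ²=25 → inactive
o3: d²=36 > ρ²=25 → inactive
o4: d²=61 > ρ²=25 → inactive
F = F_att + ΣF_rep = (-0.0830,4.6678)
Δp = p'−p = (-0.0104,0.5835); α = Δx/Fx = (-3/289) / (-24/289) = 1/8
check: Δy/Fy = (1349/2312) / (1349/289) = 1/8 ✓

α = 1/8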